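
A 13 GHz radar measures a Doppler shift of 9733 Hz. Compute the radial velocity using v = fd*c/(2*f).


v = 9733 * 3e8 / (2 * 13000000000.0) = 112.3 m/s

112.3 m/s


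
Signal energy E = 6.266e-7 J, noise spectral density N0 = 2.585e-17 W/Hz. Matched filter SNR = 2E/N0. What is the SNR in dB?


SNR_lin = 2 * 6.266e-7 / 2.585e-17 = 4.848e10
SNR_dB = 10*log10(4.848e10) = 106.9 dB

106.9 dB


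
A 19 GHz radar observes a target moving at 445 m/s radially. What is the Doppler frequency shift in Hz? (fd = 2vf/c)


fd = 2 * 445 * 19000000000.0 / 3e8 = 56366.7 Hz

56366.7 Hz


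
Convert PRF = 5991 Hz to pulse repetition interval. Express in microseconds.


PRI = 1/5991 = 0.000166917 s = 166.9 us

166.9 us


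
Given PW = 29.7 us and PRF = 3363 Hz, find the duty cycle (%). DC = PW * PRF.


DC = 29.7e-6 * 3363 * 100 = 9.99%

9.99%


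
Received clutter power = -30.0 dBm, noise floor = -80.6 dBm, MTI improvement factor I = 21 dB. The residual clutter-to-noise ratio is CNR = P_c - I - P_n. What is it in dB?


CNR = -30.0 - 21 - (-80.6) = 29.6 dB

29.6 dB


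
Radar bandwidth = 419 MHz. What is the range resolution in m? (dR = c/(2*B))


dR = 3e8 / (2 * 419000000.0) = 0.36 m

0.36 m


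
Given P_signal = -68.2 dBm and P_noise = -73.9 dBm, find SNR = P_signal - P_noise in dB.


SNR = -68.2 - (-73.9) = 5.7 dB

5.7 dB


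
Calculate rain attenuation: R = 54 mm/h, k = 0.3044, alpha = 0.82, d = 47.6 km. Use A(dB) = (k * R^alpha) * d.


gamma = 0.3044 * 54^0.82 = 8.01692 dB/km
A = 8.01692 * 47.6 = 381.61 dB

381.61 dB


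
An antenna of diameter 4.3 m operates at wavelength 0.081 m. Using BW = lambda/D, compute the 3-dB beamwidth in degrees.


BW_rad = 0.081 / 4.3 = 0.018837
BW_deg = 1.08 degrees

1.08 degrees


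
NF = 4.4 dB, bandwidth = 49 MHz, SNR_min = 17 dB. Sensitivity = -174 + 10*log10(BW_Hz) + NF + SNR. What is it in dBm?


10*log10(49000000.0) = 76.9
S = -174 + 76.9 + 4.4 + 17 = -75.7 dBm

-75.7 dBm


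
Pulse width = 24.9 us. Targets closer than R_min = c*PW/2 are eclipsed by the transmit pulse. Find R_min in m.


R_min = 3e8 * 24.9e-6 / 2 = 3735.0 m

3735.0 m


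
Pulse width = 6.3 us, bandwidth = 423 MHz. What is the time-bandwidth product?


TBP = 6.3 * 423 = 2664.9

2664.9


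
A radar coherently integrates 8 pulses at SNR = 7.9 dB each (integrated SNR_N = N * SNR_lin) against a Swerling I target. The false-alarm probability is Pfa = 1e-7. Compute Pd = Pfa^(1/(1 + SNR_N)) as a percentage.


SNR_lin = 10^(7.9/10) = 6.16595
SNR_N = 8 * 6.16595 = 49.3276
1/(1 + SNR_N) = 1/50.3276 = 0.0198698
Pd = (1e-7)^0.0198698 = 0.72596
Pd = 72.6%

72.6%


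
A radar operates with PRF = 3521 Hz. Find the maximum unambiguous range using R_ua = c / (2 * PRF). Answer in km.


R_ua = 3e8 / (2 * 3521) = 42601.5 m = 42.6 km

42.6 km


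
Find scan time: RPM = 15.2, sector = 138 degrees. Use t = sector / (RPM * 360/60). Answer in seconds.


t = 138 / (15.2 * 360) * 60 = 1.51 s

1.51 s


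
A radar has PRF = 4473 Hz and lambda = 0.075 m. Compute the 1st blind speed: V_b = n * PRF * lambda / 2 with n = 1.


V_blind = 1 * 4473 * 0.075 / 2 = 167.7 m/s

167.7 m/s


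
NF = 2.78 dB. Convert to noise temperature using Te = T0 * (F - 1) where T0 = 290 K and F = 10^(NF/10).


NF_lin = 10^(2.78/10) = 1.896706
Te = 290 * (1.896706 - 1) = 260.0 K

260.0 K


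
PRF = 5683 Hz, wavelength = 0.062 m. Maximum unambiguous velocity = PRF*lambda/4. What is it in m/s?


V_ua = 5683 * 0.062 / 4 = 88.1 m/s

88.1 m/s


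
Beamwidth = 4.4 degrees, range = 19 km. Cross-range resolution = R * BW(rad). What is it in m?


BW_rad = 0.076794487
CR = 19000 * 0.076794487 = 1459.1 m

1459.1 m


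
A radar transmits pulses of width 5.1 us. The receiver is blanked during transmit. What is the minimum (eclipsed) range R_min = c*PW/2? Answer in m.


R_min = 3e8 * 5.1e-6 / 2 = 765.0 m

765.0 m


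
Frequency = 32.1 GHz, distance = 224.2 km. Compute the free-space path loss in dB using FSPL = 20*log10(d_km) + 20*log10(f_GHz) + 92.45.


20*log10(224.2) = 47.01
20*log10(32.1) = 30.13
FSPL = 169.6 dB

169.6 dB


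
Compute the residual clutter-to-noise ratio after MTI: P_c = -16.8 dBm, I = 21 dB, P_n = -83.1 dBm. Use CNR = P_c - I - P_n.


CNR = -16.8 - 21 - (-83.1) = 45.3 dB

45.3 dB


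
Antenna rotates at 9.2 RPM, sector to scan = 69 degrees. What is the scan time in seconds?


t = 69 / (9.2 * 360) * 60 = 1.25 s

1.25 s


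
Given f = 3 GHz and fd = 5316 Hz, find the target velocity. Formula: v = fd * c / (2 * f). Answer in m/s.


v = 5316 * 3e8 / (2 * 3000000000.0) = 265.8 m/s

265.8 m/s


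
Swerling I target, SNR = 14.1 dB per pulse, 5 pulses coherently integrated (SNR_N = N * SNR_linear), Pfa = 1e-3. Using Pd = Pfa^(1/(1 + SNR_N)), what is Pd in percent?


SNR_lin = 10^(14.1/10) = 25.70396
SNR_N = 5 * 25.70396 = 128.5198
1/(1 + SNR_N) = 1/129.5198 = 0.0077208
Pd = (1e-3)^0.0077208 = 0.94806
Pd = 94.8%

94.8%


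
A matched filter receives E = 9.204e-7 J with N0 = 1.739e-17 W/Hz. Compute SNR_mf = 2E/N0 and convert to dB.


SNR_lin = 2 * 9.204e-7 / 1.739e-17 = 1.059e11
SNR_dB = 10*log10(1.059e11) = 110.2 dB

110.2 dB


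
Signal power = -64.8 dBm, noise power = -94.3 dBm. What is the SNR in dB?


SNR = -64.8 - (-94.3) = 29.5 dB

29.5 dB


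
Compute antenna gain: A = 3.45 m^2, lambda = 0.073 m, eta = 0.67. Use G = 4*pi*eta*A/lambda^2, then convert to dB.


G_linear = 4*pi*0.67*3.45/0.073^2 = 5450.77
G_dB = 10*log10(5450.77) = 37.4 dB

37.4 dB


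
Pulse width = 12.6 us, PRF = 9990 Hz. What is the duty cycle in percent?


DC = 12.6e-6 * 9990 * 100 = 12.59%

12.59%


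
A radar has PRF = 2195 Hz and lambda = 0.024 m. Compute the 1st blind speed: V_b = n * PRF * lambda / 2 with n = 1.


V_blind = 1 * 2195 * 0.024 / 2 = 26.3 m/s

26.3 m/s


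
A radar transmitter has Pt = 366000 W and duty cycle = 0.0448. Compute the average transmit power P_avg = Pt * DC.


P_avg = 366000 * 0.0448 = 16396.8 W

16396.8 W


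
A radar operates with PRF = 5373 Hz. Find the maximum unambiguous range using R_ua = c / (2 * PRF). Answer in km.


R_ua = 3e8 / (2 * 5373) = 27917.4 m = 27.9 km

27.9 km


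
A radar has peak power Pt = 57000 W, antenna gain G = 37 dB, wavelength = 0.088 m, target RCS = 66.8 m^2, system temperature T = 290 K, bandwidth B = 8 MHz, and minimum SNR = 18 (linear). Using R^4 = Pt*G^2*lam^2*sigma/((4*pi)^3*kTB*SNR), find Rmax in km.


G_lin = 10^(37/10) = 5011.872336
R^4 = 57000 * 5011.872336^2 * 0.088^2 * 66.8 / ((4*pi)^3 * 1.38e-23 * 290 * 8000000.0 * 18)
R^4 = 6.47661e20 m^4
R_max = (6.47661e20)^(1/4) = 159528.0 m = 159.5 km

159.5 km


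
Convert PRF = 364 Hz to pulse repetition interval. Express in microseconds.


PRI = 1/364 = 0.0027472527 s = 2747.3 us

2747.3 us


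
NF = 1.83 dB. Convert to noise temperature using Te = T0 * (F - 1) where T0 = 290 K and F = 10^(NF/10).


NF_lin = 10^(1.83/10) = 1.524053
Te = 290 * (1.524053 - 1) = 152.0 K

152.0 K


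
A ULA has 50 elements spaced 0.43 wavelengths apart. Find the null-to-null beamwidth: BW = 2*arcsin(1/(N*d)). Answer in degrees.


1/(N*d) = 1/(50*0.43) = 0.046512
BW = 2*arcsin(0.046512) = 5.3 degrees

5.3 degrees


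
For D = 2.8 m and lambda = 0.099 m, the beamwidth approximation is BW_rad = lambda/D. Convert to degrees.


BW_rad = 0.099 / 2.8 = 0.035357
BW_deg = 2.03 degrees

2.03 degrees


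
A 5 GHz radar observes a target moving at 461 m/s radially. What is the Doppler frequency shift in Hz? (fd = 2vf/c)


fd = 2 * 461 * 5000000000.0 / 3e8 = 15366.7 Hz

15366.7 Hz


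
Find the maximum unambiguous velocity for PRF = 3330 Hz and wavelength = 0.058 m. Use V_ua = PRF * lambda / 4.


V_ua = 3330 * 0.058 / 4 = 48.3 m/s

48.3 m/s


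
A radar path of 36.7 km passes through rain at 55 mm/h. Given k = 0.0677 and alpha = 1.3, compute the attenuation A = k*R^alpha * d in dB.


gamma = 0.0677 * 55^1.3 = 12.389682 dB/km
A = 12.389682 * 36.7 = 454.7 dB

454.7 dB


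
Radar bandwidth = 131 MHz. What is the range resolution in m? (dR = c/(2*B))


dR = 3e8 / (2 * 131000000.0) = 1.15 m

1.15 m


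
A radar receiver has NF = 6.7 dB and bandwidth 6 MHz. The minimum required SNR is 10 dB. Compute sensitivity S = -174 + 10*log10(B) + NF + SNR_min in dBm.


10*log10(6000000.0) = 67.78
S = -174 + 67.78 + 6.7 + 10 = -89.5 dBm

-89.5 dBm


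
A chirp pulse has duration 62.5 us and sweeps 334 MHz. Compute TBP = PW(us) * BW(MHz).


TBP = 62.5 * 334 = 20875.0

20875.0


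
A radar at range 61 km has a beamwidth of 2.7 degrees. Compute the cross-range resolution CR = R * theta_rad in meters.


BW_rad = 0.04712389
CR = 61000 * 0.04712389 = 2874.6 m

2874.6 m


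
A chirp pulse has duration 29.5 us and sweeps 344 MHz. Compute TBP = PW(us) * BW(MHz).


TBP = 29.5 * 344 = 10148.0

10148.0


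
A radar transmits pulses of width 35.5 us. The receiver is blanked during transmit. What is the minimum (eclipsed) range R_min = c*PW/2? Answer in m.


R_min = 3e8 * 35.5e-6 / 2 = 5325.0 m

5325.0 m


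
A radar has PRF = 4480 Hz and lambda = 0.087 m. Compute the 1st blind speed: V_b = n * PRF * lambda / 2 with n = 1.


V_blind = 1 * 4480 * 0.087 / 2 = 194.9 m/s

194.9 m/s


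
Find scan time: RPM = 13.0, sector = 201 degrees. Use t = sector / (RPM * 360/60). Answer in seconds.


t = 201 / (13.0 * 360) * 60 = 2.58 s

2.58 s


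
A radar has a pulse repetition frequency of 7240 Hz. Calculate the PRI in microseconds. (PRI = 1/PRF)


PRI = 1/7240 = 0.0001381215 s = 138.1 us

138.1 us


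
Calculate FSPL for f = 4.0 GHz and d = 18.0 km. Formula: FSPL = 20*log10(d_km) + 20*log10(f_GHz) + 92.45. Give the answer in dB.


20*log10(18.0) = 25.11
20*log10(4.0) = 12.04
FSPL = 129.6 dB

129.6 dB


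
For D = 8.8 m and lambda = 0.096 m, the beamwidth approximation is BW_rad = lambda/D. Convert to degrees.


BW_rad = 0.096 / 8.8 = 0.010909
BW_deg = 0.63 degrees

0.63 degrees


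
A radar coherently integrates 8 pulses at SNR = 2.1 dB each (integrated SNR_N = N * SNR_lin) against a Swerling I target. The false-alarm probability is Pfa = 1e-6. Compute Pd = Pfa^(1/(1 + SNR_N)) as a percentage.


SNR_lin = 10^(2.1/10) = 1.62181
SNR_N = 8 * 1.62181 = 12.97448
1/(1 + SNR_N) = 1/13.97448 = 0.071559
Pd = (1e-6)^0.071559 = 0.37209
Pd = 37.2%

37.2%


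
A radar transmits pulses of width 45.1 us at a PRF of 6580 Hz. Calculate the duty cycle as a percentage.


DC = 45.1e-6 * 6580 * 100 = 29.68%

29.68%


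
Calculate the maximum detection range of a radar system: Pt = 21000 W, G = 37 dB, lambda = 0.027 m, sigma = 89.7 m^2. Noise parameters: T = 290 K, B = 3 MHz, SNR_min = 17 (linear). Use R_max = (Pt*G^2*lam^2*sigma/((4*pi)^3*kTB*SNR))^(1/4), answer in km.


G_lin = 10^(37/10) = 5011.872336
R^4 = 21000 * 5011.872336^2 * 0.027^2 * 89.7 / ((4*pi)^3 * 1.38e-23 * 290 * 3000000.0 * 17)
R^4 = 8.51652e19 m^4
R_max = (8.51652e19)^(1/4) = 96065.1 m = 96.1 km

96.1 km


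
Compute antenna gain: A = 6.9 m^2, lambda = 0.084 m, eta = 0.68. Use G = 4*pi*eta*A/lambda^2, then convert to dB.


G_linear = 4*pi*0.68*6.9/0.084^2 = 8356.21
G_dB = 10*log10(8356.21) = 39.2 dB

39.2 dB


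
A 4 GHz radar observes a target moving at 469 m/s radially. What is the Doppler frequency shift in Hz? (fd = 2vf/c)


fd = 2 * 469 * 4000000000.0 / 3e8 = 12506.7 Hz

12506.7 Hz


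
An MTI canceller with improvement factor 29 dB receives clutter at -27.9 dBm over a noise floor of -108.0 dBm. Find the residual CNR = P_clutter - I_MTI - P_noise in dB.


CNR = -27.9 - 29 - (-108.0) = 51.1 dB

51.1 dB


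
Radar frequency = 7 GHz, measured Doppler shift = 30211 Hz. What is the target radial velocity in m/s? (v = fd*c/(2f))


v = 30211 * 3e8 / (2 * 7000000000.0) = 647.4 m/s

647.4 m/s


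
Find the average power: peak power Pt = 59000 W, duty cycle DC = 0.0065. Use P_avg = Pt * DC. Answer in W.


P_avg = 59000 * 0.0065 = 383.5 W

383.5 W


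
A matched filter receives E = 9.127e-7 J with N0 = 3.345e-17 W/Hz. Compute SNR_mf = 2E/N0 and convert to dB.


SNR_lin = 2 * 9.127e-7 / 3.345e-17 = 5.457e10
SNR_dB = 10*log10(5.457e10) = 107.4 dB

107.4 dB


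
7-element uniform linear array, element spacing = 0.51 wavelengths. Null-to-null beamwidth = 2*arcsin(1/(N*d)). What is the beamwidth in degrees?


1/(N*d) = 1/(7*0.51) = 0.280112
BW = 2*arcsin(0.280112) = 32.5 degrees

32.5 degrees


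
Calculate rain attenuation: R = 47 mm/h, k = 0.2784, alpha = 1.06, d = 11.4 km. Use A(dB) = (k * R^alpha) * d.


gamma = 0.2784 * 47^1.06 = 16.485152 dB/km
A = 16.485152 * 11.4 = 187.93 dB

187.93 dB


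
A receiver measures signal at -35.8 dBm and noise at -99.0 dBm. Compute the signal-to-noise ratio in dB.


SNR = -35.8 - (-99.0) = 63.2 dB

63.2 dB


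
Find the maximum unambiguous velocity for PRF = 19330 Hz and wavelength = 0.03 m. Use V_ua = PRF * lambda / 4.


V_ua = 19330 * 0.03 / 4 = 145.0 m/s

145.0 m/s


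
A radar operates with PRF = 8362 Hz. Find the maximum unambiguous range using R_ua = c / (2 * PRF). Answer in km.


R_ua = 3e8 / (2 * 8362) = 17938.3 m = 17.9 km

17.9 km


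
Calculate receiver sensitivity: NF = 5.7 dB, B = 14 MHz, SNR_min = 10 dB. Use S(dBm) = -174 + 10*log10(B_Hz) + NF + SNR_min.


10*log10(14000000.0) = 71.46
S = -174 + 71.46 + 5.7 + 10 = -86.8 dBm

-86.8 dBm


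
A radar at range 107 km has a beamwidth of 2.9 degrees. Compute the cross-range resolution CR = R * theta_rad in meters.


BW_rad = 0.050614548
CR = 107000 * 0.050614548 = 5415.8 m

5415.8 m


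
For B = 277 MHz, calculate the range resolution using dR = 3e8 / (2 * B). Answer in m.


dR = 3e8 / (2 * 277000000.0) = 0.54 m

0.54 m


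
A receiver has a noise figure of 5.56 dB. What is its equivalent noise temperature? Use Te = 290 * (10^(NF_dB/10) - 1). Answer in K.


NF_lin = 10^(5.56/10) = 3.597493
Te = 290 * (3.597493 - 1) = 753.3 K

753.3 K


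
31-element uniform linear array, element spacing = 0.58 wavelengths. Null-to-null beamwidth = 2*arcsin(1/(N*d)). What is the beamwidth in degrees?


1/(N*d) = 1/(31*0.58) = 0.055617
BW = 2*arcsin(0.055617) = 6.4 degrees

6.4 degrees


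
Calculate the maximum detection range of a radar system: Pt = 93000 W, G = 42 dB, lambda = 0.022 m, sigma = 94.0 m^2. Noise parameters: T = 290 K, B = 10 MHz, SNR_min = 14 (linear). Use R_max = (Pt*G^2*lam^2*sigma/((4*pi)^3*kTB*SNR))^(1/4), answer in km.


G_lin = 10^(42/10) = 15848.931925
R^4 = 93000 * 15848.931925^2 * 0.022^2 * 94.0 / ((4*pi)^3 * 1.38e-23 * 290 * 10000000.0 * 14)
R^4 = 9.5592e20 m^4
R_max = (9.5592e20)^(1/4) = 175835.0 m = 175.8 km

175.8 km


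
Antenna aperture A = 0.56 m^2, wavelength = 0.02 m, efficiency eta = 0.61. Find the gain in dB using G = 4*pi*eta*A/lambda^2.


G_linear = 4*pi*0.61*0.56/0.02^2 = 10731.68
G_dB = 10*log10(10731.68) = 40.3 dB

40.3 dB


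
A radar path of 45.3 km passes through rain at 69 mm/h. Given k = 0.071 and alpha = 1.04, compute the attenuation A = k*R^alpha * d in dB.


gamma = 0.071 * 69^1.04 = 5.803118 dB/km
A = 5.803118 * 45.3 = 262.88 dB

262.88 dB


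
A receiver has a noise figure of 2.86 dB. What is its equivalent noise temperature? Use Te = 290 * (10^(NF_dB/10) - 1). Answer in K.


NF_lin = 10^(2.86/10) = 1.931968
Te = 290 * (1.931968 - 1) = 270.3 K

270.3 K


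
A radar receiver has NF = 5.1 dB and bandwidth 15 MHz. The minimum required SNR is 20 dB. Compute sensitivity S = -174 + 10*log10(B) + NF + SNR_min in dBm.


10*log10(15000000.0) = 71.76
S = -174 + 71.76 + 5.1 + 20 = -77.1 dBm

-77.1 dBm


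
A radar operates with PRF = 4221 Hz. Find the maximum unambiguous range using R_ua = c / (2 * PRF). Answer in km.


R_ua = 3e8 / (2 * 4221) = 35536.6 m = 35.5 km

35.5 km


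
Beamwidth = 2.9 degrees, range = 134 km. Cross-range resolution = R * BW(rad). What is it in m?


BW_rad = 0.050614548
CR = 134000 * 0.050614548 = 6782.3 m

6782.3 m


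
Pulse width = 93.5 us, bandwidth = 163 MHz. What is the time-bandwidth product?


TBP = 93.5 * 163 = 15240.5

15240.5


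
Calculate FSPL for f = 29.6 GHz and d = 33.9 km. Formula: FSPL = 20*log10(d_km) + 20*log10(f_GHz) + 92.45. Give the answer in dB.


20*log10(33.9) = 30.6
20*log10(29.6) = 29.43
FSPL = 152.5 dB

152.5 dB


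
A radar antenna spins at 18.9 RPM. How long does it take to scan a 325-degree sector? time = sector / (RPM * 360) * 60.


t = 325 / (18.9 * 360) * 60 = 2.87 s

2.87 s


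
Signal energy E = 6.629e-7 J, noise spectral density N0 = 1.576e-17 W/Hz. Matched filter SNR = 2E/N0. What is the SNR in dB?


SNR_lin = 2 * 6.629e-7 / 1.576e-17 = 8.412e10
SNR_dB = 10*log10(8.412e10) = 109.2 dB

109.2 dB


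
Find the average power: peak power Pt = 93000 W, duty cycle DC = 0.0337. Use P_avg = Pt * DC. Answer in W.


P_avg = 93000 * 0.0337 = 3134.1 W

3134.1 W


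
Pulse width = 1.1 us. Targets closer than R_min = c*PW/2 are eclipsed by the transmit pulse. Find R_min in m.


R_min = 3e8 * 1.1e-6 / 2 = 165.0 m

165.0 m


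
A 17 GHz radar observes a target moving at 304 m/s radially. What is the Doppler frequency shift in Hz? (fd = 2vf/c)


fd = 2 * 304 * 17000000000.0 / 3e8 = 34453.3 Hz

34453.3 Hz


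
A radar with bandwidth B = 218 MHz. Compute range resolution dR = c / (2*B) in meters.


dR = 3e8 / (2 * 218000000.0) = 0.69 m

0.69 m


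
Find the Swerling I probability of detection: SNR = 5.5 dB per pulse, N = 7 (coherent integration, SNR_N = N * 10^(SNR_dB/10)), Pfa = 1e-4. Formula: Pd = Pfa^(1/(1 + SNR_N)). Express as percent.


SNR_lin = 10^(5.5/10) = 3.54813
SNR_N = 7 * 3.54813 = 24.83691
1/(1 + SNR_N) = 1/25.83691 = 0.0387043
Pd = (1e-4)^0.0387043 = 0.70014
Pd = 70.0%

70.0%


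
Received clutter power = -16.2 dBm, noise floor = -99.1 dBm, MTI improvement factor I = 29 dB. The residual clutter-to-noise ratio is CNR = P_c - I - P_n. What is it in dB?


CNR = -16.2 - 29 - (-99.1) = 53.9 dB

53.9 dB


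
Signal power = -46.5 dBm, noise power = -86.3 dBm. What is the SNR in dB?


SNR = -46.5 - (-86.3) = 39.8 dB

39.8 dB


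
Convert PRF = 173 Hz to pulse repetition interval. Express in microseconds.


PRI = 1/173 = 0.0057803468 s = 5780.3 us

5780.3 us


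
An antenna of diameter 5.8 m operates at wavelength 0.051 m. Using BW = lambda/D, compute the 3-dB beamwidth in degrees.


BW_rad = 0.051 / 5.8 = 0.008793
BW_deg = 0.5 degrees

0.5 degrees


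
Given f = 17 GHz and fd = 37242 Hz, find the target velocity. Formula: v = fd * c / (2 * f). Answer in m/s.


v = 37242 * 3e8 / (2 * 17000000000.0) = 328.6 m/s

328.6 m/s


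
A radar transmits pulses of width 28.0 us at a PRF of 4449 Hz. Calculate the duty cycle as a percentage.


DC = 28.0e-6 * 4449 * 100 = 12.46%

12.46%


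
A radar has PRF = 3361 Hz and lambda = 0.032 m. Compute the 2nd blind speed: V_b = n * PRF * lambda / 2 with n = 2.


V_blind = 2 * 3361 * 0.032 / 2 = 107.6 m/s

107.6 m/s


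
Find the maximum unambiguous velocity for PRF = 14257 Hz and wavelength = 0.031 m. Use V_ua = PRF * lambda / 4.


V_ua = 14257 * 0.031 / 4 = 110.5 m/s

110.5 m/s


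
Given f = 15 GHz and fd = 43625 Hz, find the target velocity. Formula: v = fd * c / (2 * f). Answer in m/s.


v = 43625 * 3e8 / (2 * 15000000000.0) = 436.3 m/s

436.3 m/s


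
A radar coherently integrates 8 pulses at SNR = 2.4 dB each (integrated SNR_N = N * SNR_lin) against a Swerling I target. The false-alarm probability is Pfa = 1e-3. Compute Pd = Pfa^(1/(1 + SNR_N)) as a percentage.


SNR_lin = 10^(2.4/10) = 1.7378
SNR_N = 8 * 1.7378 = 13.9024
1/(1 + SNR_N) = 1/14.9024 = 0.0671033
Pd = (1e-3)^0.0671033 = 0.62906
Pd = 62.9%

62.9%


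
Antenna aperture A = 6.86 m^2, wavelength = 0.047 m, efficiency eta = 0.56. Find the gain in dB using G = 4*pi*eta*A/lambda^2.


G_linear = 4*pi*0.56*6.86/0.047^2 = 21853.77
G_dB = 10*log10(21853.77) = 43.4 dB

43.4 dB


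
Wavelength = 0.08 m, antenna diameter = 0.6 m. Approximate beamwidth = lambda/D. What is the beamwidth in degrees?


BW_rad = 0.08 / 0.6 = 0.133333
BW_deg = 7.64 degrees

7.64 degrees


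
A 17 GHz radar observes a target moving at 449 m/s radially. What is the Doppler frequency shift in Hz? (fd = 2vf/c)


fd = 2 * 449 * 17000000000.0 / 3e8 = 50886.7 Hz

50886.7 Hz


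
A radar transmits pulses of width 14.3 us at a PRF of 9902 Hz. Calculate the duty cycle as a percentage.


DC = 14.3e-6 * 9902 * 100 = 14.16%

14.16%


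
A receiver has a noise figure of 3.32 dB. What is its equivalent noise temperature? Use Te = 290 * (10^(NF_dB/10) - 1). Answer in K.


NF_lin = 10^(3.32/10) = 2.14783
Te = 290 * (2.14783 - 1) = 332.9 K

332.9 K


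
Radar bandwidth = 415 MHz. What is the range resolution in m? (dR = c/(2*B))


dR = 3e8 / (2 * 415000000.0) = 0.36 m

0.36 m


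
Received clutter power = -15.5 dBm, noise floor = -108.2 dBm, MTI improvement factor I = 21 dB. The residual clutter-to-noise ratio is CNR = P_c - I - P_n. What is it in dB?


CNR = -15.5 - 21 - (-108.2) = 71.7 dB

71.7 dB


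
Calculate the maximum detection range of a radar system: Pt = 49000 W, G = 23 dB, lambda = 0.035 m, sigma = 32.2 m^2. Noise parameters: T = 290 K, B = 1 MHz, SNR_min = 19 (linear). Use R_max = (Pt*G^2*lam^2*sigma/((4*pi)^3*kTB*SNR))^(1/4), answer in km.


G_lin = 10^(23/10) = 199.526231
R^4 = 49000 * 199.526231^2 * 0.035^2 * 32.2 / ((4*pi)^3 * 1.38e-23 * 290 * 1000000.0 * 19)
R^4 = 5.0995e17 m^4
R_max = (5.0995e17)^(1/4) = 26722.8 m = 26.7 km

26.7 km


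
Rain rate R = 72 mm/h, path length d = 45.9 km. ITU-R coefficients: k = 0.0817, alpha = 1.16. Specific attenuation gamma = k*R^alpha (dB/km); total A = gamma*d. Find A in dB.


gamma = 0.0817 * 72^1.16 = 11.660784 dB/km
A = 11.660784 * 45.9 = 535.23 dB

535.23 dB


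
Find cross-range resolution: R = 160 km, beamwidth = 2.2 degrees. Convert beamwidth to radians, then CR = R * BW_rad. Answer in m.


BW_rad = 0.038397244
CR = 160000 * 0.038397244 = 6143.6 m

6143.6 m


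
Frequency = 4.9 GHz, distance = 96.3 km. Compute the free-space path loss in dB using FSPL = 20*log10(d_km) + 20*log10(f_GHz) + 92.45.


20*log10(96.3) = 39.67
20*log10(4.9) = 13.8
FSPL = 145.9 dB

145.9 dB


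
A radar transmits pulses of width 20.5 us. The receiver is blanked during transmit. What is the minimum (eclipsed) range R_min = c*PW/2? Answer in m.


R_min = 3e8 * 20.5e-6 / 2 = 3075.0 m

3075.0 m


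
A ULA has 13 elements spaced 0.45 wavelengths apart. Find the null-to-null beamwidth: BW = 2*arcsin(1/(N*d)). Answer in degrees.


1/(N*d) = 1/(13*0.45) = 0.17094
BW = 2*arcsin(0.17094) = 19.7 degrees

19.7 degrees


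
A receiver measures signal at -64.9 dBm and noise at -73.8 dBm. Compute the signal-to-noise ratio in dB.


SNR = -64.9 - (-73.8) = 8.9 dB

8.9 dB


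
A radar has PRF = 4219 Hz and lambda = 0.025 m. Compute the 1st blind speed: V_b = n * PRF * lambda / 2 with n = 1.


V_blind = 1 * 4219 * 0.025 / 2 = 52.7 m/s

52.7 m/s


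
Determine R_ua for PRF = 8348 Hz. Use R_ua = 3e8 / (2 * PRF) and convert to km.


R_ua = 3e8 / (2 * 8348) = 17968.4 m = 18.0 km

18.0 km


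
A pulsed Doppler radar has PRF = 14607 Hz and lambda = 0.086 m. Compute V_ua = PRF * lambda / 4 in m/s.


V_ua = 14607 * 0.086 / 4 = 314.1 m/s

314.1 m/s


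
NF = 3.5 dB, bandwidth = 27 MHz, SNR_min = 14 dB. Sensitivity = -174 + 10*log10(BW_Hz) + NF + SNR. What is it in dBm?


10*log10(27000000.0) = 74.31
S = -174 + 74.31 + 3.5 + 14 = -82.2 dBm

-82.2 dBm


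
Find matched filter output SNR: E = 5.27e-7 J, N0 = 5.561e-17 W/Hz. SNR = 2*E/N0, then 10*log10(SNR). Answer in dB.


SNR_lin = 2 * 5.27e-7 / 5.561e-17 = 1.895e10
SNR_dB = 10*log10(1.895e10) = 102.8 dB

102.8 dB


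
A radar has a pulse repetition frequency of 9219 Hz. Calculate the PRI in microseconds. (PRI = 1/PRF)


PRI = 1/9219 = 0.0001084716 s = 108.5 us

108.5 us


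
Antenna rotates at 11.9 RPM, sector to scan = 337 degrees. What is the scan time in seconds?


t = 337 / (11.9 * 360) * 60 = 4.72 s

4.72 s


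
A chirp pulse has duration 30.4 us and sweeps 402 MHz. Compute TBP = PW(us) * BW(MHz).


TBP = 30.4 * 402 = 12220.8

12220.8


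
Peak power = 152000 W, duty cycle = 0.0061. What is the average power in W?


P_avg = 152000 * 0.0061 = 927.2 W

927.2 W


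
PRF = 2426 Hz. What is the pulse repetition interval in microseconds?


PRI = 1/2426 = 0.0004122012 s = 412.2 us

412.2 us


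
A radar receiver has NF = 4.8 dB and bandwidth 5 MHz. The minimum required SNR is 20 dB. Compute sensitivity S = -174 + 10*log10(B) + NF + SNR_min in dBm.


10*log10(5000000.0) = 66.99
S = -174 + 66.99 + 4.8 + 20 = -82.2 dBm

-82.2 dBm


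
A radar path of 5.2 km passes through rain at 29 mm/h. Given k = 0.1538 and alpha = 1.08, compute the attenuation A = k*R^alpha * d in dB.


gamma = 0.1538 * 29^1.08 = 5.839103 dB/km
A = 5.839103 * 5.2 = 30.36 dB

30.36 dB


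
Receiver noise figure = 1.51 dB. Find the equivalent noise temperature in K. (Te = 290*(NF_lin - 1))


NF_lin = 10^(1.51/10) = 1.415794
Te = 290 * (1.415794 - 1) = 120.6 K

120.6 K


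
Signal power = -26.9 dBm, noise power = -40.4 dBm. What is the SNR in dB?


SNR = -26.9 - (-40.4) = 13.5 dB

13.5 dB


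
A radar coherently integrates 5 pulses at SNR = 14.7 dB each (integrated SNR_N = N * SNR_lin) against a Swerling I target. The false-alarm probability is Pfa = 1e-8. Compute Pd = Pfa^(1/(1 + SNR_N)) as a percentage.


SNR_lin = 10^(14.7/10) = 29.51209
SNR_N = 5 * 29.51209 = 147.56045
1/(1 + SNR_N) = 1/148.56045 = 0.0067313
Pd = (1e-8)^0.0067313 = 0.88338
Pd = 88.3%

88.3%


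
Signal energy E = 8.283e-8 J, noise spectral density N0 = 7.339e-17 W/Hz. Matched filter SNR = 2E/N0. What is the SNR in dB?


SNR_lin = 2 * 8.283e-8 / 7.339e-17 = 2.257e9
SNR_dB = 10*log10(2.257e9) = 93.5 dB

93.5 dB


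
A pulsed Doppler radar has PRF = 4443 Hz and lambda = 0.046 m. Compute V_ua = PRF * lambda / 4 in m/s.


V_ua = 4443 * 0.046 / 4 = 51.1 m/s

51.1 m/s


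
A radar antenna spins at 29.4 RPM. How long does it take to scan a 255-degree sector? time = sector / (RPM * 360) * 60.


t = 255 / (29.4 * 360) * 60 = 1.45 s

1.45 s


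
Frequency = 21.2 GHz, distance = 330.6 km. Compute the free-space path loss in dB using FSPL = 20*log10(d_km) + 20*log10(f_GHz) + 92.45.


20*log10(330.6) = 50.39
20*log10(21.2) = 26.53
FSPL = 169.4 dB

169.4 dB


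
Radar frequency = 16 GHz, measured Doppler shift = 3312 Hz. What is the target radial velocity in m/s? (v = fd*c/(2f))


v = 3312 * 3e8 / (2 * 16000000000.0) = 31.1 m/s

31.1 m/s


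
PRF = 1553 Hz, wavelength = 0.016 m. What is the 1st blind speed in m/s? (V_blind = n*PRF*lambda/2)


V_blind = 1 * 1553 * 0.016 / 2 = 12.4 m/s

12.4 m/s


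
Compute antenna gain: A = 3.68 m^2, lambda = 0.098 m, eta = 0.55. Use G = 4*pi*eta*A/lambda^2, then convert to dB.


G_linear = 4*pi*0.55*3.68/0.098^2 = 2648.31
G_dB = 10*log10(2648.31) = 34.2 dB

34.2 dB


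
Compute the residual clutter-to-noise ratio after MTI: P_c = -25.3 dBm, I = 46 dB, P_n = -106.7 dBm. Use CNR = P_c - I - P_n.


CNR = -25.3 - 46 - (-106.7) = 35.4 dB

35.4 dB


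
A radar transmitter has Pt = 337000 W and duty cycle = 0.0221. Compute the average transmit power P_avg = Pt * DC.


P_avg = 337000 * 0.0221 = 7447.7 W

7447.7 W


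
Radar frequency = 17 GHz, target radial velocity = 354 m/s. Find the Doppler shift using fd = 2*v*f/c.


fd = 2 * 354 * 17000000000.0 / 3e8 = 40120.0 Hz

40120.0 Hz


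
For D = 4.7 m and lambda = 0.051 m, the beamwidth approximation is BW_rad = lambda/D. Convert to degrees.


BW_rad = 0.051 / 4.7 = 0.010851
BW_deg = 0.62 degrees

0.62 degrees


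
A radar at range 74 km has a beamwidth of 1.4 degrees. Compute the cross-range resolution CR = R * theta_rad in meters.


BW_rad = 0.02443461
CR = 74000 * 0.02443461 = 1808.2 m

1808.2 m


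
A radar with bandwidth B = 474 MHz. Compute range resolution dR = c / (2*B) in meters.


dR = 3e8 / (2 * 474000000.0) = 0.32 m

0.32 m


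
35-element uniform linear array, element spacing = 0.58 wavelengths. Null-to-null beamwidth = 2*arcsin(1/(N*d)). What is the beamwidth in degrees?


1/(N*d) = 1/(35*0.58) = 0.049261
BW = 2*arcsin(0.049261) = 5.6 degrees

5.6 degrees


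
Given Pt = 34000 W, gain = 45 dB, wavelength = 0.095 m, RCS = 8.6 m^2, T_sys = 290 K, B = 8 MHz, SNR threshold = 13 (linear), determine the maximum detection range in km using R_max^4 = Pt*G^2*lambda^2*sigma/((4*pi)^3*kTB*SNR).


G_lin = 10^(45/10) = 31622.776602
R^4 = 34000 * 31622.776602^2 * 0.095^2 * 8.6 / ((4*pi)^3 * 1.38e-23 * 290 * 8000000.0 * 13)
R^4 = 3.1951e21 m^4
R_max = (3.1951e21)^(1/4) = 237750.3 m = 237.8 km

237.8 km


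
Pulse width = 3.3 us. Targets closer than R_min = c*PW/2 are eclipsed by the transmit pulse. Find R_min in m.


R_min = 3e8 * 3.3e-6 / 2 = 495.0 m

495.0 m


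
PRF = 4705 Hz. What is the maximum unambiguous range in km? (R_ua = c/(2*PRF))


R_ua = 3e8 / (2 * 4705) = 31881.0 m = 31.9 km

31.9 km


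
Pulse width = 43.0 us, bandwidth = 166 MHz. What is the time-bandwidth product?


TBP = 43.0 * 166 = 7138.0

7138.0


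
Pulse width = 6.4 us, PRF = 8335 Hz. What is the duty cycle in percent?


DC = 6.4e-6 * 8335 * 100 = 5.33%

5.33%


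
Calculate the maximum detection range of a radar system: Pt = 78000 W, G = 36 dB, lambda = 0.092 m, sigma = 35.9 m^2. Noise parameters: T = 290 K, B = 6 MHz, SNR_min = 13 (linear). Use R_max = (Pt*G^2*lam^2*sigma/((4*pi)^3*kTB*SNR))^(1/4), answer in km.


G_lin = 10^(36/10) = 3981.071706
R^4 = 78000 * 3981.071706^2 * 0.092^2 * 35.9 / ((4*pi)^3 * 1.38e-23 * 290 * 6000000.0 * 13)
R^4 = 6.06406e20 m^4
R_max = (6.06406e20)^(1/4) = 156924.5 m = 156.9 km

156.9 km


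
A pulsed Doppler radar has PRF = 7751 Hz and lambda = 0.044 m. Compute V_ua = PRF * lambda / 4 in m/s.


V_ua = 7751 * 0.044 / 4 = 85.3 m/s

85.3 m/s


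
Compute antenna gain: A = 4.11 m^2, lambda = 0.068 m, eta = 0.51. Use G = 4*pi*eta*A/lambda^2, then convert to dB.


G_linear = 4*pi*0.51*4.11/0.068^2 = 5696.45
G_dB = 10*log10(5696.45) = 37.6 dB

37.6 dB


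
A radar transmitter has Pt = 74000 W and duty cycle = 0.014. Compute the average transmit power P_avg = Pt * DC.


P_avg = 74000 * 0.014 = 1036.0 W

1036.0 W


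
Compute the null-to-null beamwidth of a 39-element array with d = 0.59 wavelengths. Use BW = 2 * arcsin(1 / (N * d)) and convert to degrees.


1/(N*d) = 1/(39*0.59) = 0.043459
BW = 2*arcsin(0.043459) = 5.0 degrees

5.0 degrees


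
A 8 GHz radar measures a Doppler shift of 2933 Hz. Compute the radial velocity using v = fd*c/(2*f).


v = 2933 * 3e8 / (2 * 8000000000.0) = 55.0 m/s

55.0 m/s


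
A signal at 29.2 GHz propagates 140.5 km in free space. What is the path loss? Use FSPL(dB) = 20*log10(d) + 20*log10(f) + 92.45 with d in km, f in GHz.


20*log10(140.5) = 42.95
20*log10(29.2) = 29.31
FSPL = 164.7 dB

164.7 dB


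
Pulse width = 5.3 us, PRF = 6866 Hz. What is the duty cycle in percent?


DC = 5.3e-6 * 6866 * 100 = 3.64%

3.64%


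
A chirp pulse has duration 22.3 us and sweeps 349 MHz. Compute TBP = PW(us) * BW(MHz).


TBP = 22.3 * 349 = 7782.7

7782.7


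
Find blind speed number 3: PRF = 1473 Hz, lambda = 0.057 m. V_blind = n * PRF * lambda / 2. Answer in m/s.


V_blind = 3 * 1473 * 0.057 / 2 = 125.9 m/s

125.9 m/s


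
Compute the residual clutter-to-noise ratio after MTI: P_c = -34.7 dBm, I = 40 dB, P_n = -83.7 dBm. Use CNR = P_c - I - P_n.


CNR = -34.7 - 40 - (-83.7) = 9.0 dB

9.0 dB


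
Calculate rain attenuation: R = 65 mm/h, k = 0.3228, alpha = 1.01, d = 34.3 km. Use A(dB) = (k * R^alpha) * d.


gamma = 0.3228 * 65^1.01 = 21.876408 dB/km
A = 21.876408 * 34.3 = 750.36 dB

750.36 dB


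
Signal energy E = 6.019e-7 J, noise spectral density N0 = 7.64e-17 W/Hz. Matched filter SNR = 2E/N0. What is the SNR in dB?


SNR_lin = 2 * 6.019e-7 / 7.64e-17 = 1.576e10
SNR_dB = 10*log10(1.576e10) = 102.0 dB

102.0 dB


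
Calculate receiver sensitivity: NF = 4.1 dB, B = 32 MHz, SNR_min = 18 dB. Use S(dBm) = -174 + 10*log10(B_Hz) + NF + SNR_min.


10*log10(32000000.0) = 75.05
S = -174 + 75.05 + 4.1 + 18 = -76.8 dBm

-76.8 dBm


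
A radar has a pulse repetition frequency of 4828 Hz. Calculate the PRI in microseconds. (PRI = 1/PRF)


PRI = 1/4828 = 0.0002071251 s = 207.1 us

207.1 us


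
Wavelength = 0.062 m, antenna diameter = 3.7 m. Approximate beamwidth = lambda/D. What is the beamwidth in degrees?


BW_rad = 0.062 / 3.7 = 0.016757
BW_deg = 0.96 degrees

0.96 degrees


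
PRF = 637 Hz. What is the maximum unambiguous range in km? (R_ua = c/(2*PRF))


R_ua = 3e8 / (2 * 637) = 235478.8 m = 235.5 km

235.5 km


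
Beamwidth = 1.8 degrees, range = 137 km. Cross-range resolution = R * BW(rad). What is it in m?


BW_rad = 0.031415927
CR = 137000 * 0.031415927 = 4304.0 m

4304.0 m


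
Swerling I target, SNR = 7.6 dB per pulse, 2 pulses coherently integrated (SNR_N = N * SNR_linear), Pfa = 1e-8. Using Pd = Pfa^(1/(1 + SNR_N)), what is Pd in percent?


SNR_lin = 10^(7.6/10) = 5.7544
SNR_N = 2 * 5.7544 = 11.5088
1/(1 + SNR_N) = 1/12.5088 = 0.0799437
Pd = (1e-8)^0.0799437 = 0.22932
Pd = 22.9%

22.9%


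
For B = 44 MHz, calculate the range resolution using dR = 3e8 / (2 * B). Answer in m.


dR = 3e8 / (2 * 44000000.0) = 3.41 m

3.41 m


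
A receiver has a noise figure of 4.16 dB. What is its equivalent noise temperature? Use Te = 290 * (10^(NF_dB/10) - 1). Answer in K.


NF_lin = 10^(4.16/10) = 2.606154
Te = 290 * (2.606154 - 1) = 465.8 K

465.8 K


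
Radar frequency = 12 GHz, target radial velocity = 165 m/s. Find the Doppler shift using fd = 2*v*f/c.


fd = 2 * 165 * 12000000000.0 / 3e8 = 13200.0 Hz

13200.0 Hz


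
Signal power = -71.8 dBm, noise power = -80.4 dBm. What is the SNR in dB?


SNR = -71.8 - (-80.4) = 8.6 dB

8.6 dB


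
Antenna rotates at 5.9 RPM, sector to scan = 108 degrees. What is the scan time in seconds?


t = 108 / (5.9 * 360) * 60 = 3.05 s

3.05 s


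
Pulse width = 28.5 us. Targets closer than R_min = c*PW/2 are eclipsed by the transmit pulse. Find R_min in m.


R_min = 3e8 * 28.5e-6 / 2 = 4275.0 m

4275.0 m


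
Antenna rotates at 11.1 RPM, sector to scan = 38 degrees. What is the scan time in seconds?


t = 38 / (11.1 * 360) * 60 = 0.57 s

0.57 s


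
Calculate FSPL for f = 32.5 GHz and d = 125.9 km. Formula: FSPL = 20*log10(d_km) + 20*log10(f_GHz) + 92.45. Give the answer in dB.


20*log10(125.9) = 42.0
20*log10(32.5) = 30.24
FSPL = 164.7 dB

164.7 dB


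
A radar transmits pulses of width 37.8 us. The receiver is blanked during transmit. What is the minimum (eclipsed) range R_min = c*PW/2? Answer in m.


R_min = 3e8 * 37.8e-6 / 2 = 5670.0 m

5670.0 m


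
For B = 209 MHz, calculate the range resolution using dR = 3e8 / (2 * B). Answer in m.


dR = 3e8 / (2 * 209000000.0) = 0.72 m

0.72 m


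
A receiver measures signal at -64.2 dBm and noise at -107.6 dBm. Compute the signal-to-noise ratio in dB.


SNR = -64.2 - (-107.6) = 43.4 dB

43.4 dB


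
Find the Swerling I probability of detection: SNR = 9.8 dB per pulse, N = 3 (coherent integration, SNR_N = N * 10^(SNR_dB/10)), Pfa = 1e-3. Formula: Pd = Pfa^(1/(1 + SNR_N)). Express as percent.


SNR_lin = 10^(9.8/10) = 9.54993
SNR_N = 3 * 9.54993 = 28.64979
1/(1 + SNR_N) = 1/29.64979 = 0.0337271
Pd = (1e-3)^0.0337271 = 0.79217
Pd = 79.2%

79.2%


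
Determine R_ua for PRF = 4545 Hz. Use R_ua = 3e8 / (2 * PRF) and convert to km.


R_ua = 3e8 / (2 * 4545) = 33003.3 m = 33.0 km

33.0 km


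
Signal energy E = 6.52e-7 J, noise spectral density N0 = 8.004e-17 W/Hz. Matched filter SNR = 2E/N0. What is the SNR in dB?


SNR_lin = 2 * 6.52e-7 / 8.004e-17 = 1.629e10
SNR_dB = 10*log10(1.629e10) = 102.1 dB

102.1 dB


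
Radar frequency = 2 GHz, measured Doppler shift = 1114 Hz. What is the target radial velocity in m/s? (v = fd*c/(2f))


v = 1114 * 3e8 / (2 * 2000000000.0) = 83.6 m/s

83.6 m/s


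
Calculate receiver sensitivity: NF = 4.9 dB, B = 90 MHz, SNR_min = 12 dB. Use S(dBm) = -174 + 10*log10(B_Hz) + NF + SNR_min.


10*log10(90000000.0) = 79.54
S = -174 + 79.54 + 4.9 + 12 = -77.6 dBm

-77.6 dBm


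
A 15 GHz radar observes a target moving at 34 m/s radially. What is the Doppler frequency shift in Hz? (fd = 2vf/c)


fd = 2 * 34 * 15000000000.0 / 3e8 = 3400.0 Hz

3400.0 Hz


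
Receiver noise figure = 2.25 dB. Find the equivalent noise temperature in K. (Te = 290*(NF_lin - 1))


NF_lin = 10^(2.25/10) = 1.678804
Te = 290 * (1.678804 - 1) = 196.9 K

196.9 K


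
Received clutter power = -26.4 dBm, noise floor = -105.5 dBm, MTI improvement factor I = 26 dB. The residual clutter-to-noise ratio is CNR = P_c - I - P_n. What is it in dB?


CNR = -26.4 - 26 - (-105.5) = 53.1 dB

53.1 dB


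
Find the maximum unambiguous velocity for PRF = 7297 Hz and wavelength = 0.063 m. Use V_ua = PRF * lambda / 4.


V_ua = 7297 * 0.063 / 4 = 114.9 m/s

114.9 m/s


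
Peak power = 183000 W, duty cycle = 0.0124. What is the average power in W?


P_avg = 183000 * 0.0124 = 2269.2 W

2269.2 W


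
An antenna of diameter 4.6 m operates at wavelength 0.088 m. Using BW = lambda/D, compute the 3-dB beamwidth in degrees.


BW_rad = 0.088 / 4.6 = 0.01913
BW_deg = 1.1 degrees

1.1 degrees


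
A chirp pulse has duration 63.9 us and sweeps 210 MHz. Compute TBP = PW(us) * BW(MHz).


TBP = 63.9 * 210 = 13419.0

13419.0


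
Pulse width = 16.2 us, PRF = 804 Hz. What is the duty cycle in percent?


DC = 16.2e-6 * 804 * 100 = 1.3%

1.3%


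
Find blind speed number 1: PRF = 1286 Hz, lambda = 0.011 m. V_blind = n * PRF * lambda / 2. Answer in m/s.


V_blind = 1 * 1286 * 0.011 / 2 = 7.1 m/s

7.1 m/s


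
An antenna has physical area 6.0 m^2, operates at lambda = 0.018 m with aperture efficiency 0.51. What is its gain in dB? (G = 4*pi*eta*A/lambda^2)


G_linear = 4*pi*0.51*6.0/0.018^2 = 118682.39
G_dB = 10*log10(118682.39) = 50.7 dB

50.7 dB


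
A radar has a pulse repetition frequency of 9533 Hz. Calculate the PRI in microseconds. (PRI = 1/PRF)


PRI = 1/9533 = 0.0001048988 s = 104.9 us

104.9 us


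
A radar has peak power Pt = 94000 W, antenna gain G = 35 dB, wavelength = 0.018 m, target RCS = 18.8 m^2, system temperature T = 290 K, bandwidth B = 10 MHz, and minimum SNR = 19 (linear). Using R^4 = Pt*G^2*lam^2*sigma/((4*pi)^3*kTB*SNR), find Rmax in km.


G_lin = 10^(35/10) = 3162.27766
R^4 = 94000 * 3162.27766^2 * 0.018^2 * 18.8 / ((4*pi)^3 * 1.38e-23 * 290 * 10000000.0 * 19)
R^4 = 3.79464e18 m^4
R_max = (3.79464e18)^(1/4) = 44136.0 m = 44.1 km

44.1 km


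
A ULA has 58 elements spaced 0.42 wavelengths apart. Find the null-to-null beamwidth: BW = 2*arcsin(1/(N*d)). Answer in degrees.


1/(N*d) = 1/(58*0.42) = 0.041051
BW = 2*arcsin(0.041051) = 4.7 degrees

4.7 degrees


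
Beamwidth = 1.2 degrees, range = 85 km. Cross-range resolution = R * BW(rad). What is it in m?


BW_rad = 0.020943951
CR = 85000 * 0.020943951 = 1780.2 m

1780.2 m


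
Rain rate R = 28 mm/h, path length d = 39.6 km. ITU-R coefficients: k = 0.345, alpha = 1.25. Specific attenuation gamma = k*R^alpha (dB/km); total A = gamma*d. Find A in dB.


gamma = 0.345 * 28^1.25 = 22.221155 dB/km
A = 22.221155 * 39.6 = 879.96 dB

879.96 dB


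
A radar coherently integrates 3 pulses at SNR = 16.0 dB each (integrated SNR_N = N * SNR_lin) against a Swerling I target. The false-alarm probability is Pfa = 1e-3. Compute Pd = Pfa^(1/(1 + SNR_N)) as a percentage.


SNR_lin = 10^(16.0/10) = 39.81072
SNR_N = 3 * 39.81072 = 119.43216
1/(1 + SNR_N) = 1/120.43216 = 0.0083034
Pd = (1e-3)^0.0083034 = 0.94426
Pd = 94.4%

94.4%
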